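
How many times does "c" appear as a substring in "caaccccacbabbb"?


Searching for "c" in "caaccccacbabbb"
Scanning each position:
  Position 0: "c" => MATCH
  Position 1: "a" => no
  Position 2: "a" => no
  Position 3: "c" => MATCH
  Position 4: "c" => MATCH
  Position 5: "c" => MATCH
  Position 6: "c" => MATCH
  Position 7: "a" => no
  Position 8: "c" => MATCH
  Position 9: "b" => no
  Position 10: "a" => no
  Position 11: "b" => no
  Position 12: "b" => no
  Position 13: "b" => no
Total occurrences: 6

6


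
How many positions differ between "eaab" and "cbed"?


Comparing "eaab" and "cbed" position by position:
  Position 0: 'e' vs 'c' => DIFFER
  Position 1: 'a' vs 'b' => DIFFER
  Position 2: 'a' vs 'e' => DIFFER
  Position 3: 'b' vs 'd' => DIFFER
Positions that differ: 4

4


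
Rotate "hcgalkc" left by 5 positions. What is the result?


Input: "hcgalkc", rotate left by 5
First 5 characters: "hcgal"
Remaining characters: "kc"
Concatenate remaining + first: "kc" + "hcgal" = "kchcgal"

kchcgal


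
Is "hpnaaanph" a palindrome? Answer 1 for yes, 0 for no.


Input: hpnaaanph
Reversed: hpnaaanph
  Compare pos 0 ('h') with pos 8 ('h'): match
  Compare pos 1 ('p') with pos 7 ('p'): match
  Compare pos 2 ('n') with pos 6 ('n'): match
  Compare pos 3 ('a') with pos 5 ('a'): match
Result: palindrome

1


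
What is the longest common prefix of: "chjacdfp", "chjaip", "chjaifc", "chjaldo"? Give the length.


Words: chjacdfp, chjaip, chjaifc, chjaldo
  Position 0: all 'c' => match
  Position 1: all 'h' => match
  Position 2: all 'j' => match
  Position 3: all 'a' => match
  Position 4: ('c', 'i', 'i', 'l') => mismatch, stop
LCP = "chja" (length 4)

4


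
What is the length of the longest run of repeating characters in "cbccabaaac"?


Input: "cbccabaaac"
Scanning for longest run:
  Position 1 ('b'): new char, reset run to 1
  Position 2 ('c'): new char, reset run to 1
  Position 3 ('c'): continues run of 'c', length=2
  Position 4 ('a'): new char, reset run to 1
  Position 5 ('b'): new char, reset run to 1
  Position 6 ('a'): new char, reset run to 1
  Position 7 ('a'): continues run of 'a', length=2
  Position 8 ('a'): continues run of 'a', length=3
  Position 9 ('c'): new char, reset run to 1
Longest run: 'a' with length 3

3


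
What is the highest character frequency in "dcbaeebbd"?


Input: dcbaeebbd
Character counts:
  'a': 1
  'b': 3
  'c': 1
  'd': 2
  'e': 2
Maximum frequency: 3

3


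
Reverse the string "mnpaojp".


Input: mnpaojp
Reading characters right to left:
  Position 6: 'p'
  Position 5: 'j'
  Position 4: 'o'
  Position 3: 'a'
  Position 2: 'p'
  Position 1: 'n'
  Position 0: 'm'
Reversed: pjoapnm

pjoapnm


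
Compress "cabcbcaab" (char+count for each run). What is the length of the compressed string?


Input: cabcbcaab
Runs:
  'c' x 1 => "c1"
  'a' x 1 => "a1"
  'b' x 1 => "b1"
  'c' x 1 => "c1"
  'b' x 1 => "b1"
  'c' x 1 => "c1"
  'a' x 2 => "a2"
  'b' x 1 => "b1"
Compressed: "c1a1b1c1b1c1a2b1"
Compressed length: 16

16


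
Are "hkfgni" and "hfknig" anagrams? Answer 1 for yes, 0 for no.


Strings: "hkfgni", "hfknig"
Sorted first:  fghikn
Sorted second: fghikn
Sorted forms match => anagrams

1


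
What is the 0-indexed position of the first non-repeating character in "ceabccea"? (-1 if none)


Input: ceabccea
Character frequencies:
  'a': 2
  'b': 1
  'c': 3
  'e': 2
Scanning left to right for freq == 1:
  Position 0 ('c'): freq=3, skip
  Position 1 ('e'): freq=2, skip
  Position 2 ('a'): freq=2, skip
  Position 3 ('b'): unique! => answer = 3

3


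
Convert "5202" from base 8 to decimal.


Input: "5202" in base 8
Positional expansion:
  Digit '5' (value 5) x 8^3 = 2560
  Digit '2' (value 2) x 8^2 = 128
  Digit '0' (value 0) x 8^1 = 0
  Digit '2' (value 2) x 8^0 = 2
Sum = 2690

2690


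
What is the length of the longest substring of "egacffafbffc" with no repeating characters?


Input: "egacffafbffc"
Sliding window (track last position of each char):
  Position 0 ('e'): window [0,0] length 1 -- new best
  Position 1 ('g'): window [0,1] length 2 -- new best
  Position 2 ('a'): window [0,2] length 3 -- new best
  Position 3 ('c'): window [0,3] length 4 -- new best
  Position 4 ('f'): window [0,4] length 5 -- new best
  Position 5 ('f'): repeat (last at 4), move window start to 5
  Position 5 ('f'): window [5,5] length 1
  Position 6 ('a'): window [5,6] length 2
  Position 7 ('f'): repeat (last at 5), move window start to 6
  Position 7 ('f'): window [6,7] length 2
  Position 8 ('b'): window [6,8] length 3
  Position 9 ('f'): repeat (last at 7), move window start to 8
  Position 9 ('f'): window [8,9] length 2
  Position 10 ('f'): repeat (last at 9), move window start to 10
  Position 10 ('f'): window [10,10] length 1
  Position 11 ('c'): window [10,11] length 2
Longest substring with no repeats: "egacf" with length 5

5


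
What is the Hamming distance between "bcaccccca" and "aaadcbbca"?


Comparing "bcaccccca" and "aaadcbbca" position by position:
  Position 0: 'b' vs 'a' => differ
  Position 1: 'c' vs 'a' => differ
  Position 2: 'a' vs 'a' => same
  Position 3: 'c' vs 'd' => differ
  Position 4: 'c' vs 'c' => same
  Position 5: 'c' vs 'b' => differ
  Position 6: 'c' vs 'b' => differ
  Position 7: 'c' vs 'c' => same
  Position 8: 'a' vs 'a' => same
Total differences (Hamming distance): 5

5


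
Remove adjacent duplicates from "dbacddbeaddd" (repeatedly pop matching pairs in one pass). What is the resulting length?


Input: dbacddbeaddd
Stack-based adjacent duplicate removal:
  Read 'd': push. Stack: d
  Read 'b': push. Stack: db
  Read 'a': push. Stack: dba
  Read 'c': push. Stack: dbac
  Read 'd': push. Stack: dbacd
  Read 'd': matches stack top 'd' => pop. Stack: dbac
  Read 'b': push. Stack: dbacb
  Read 'e': push. Stack: dbacbe
  Read 'a': push. Stack: dbacbea
  Read 'd': push. Stack: dbacbead
  Read 'd': matches stack top 'd' => pop. Stack: dbacbea
  Read 'd': push. Stack: dbacbead
Final stack: "dbacbead" (length 8)

8


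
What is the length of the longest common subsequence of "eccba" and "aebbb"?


LCS of "eccba" and "aebbb"
DP table:
           a    e    b    b    b
      0    0    0    0    0    0
  e   0    0    1    1    1    1
  c   0    0    1    1    1    1
  c   0    0    1    1    1    1
  b   0    0    1    2    2    2
  a   0    1    1    2    2    2
LCS length = dp[5][5] = 2

2


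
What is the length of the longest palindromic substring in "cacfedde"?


Input: "cacfedde"
Checking substrings for palindromes:
  [4:8] "edde" (len 4) => palindrome
  [0:3] "cac" (len 3) => palindrome
  [5:7] "dd" (len 2) => palindrome
Longest palindromic substring: "edde" with length 4

4


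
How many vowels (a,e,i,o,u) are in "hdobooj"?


Input: hdobooj
Checking each character:
  'h' at position 0: consonant
  'd' at position 1: consonant
  'o' at position 2: vowel (running total: 1)
  'b' at position 3: consonant
  'o' at position 4: vowel (running total: 2)
  'o' at position 5: vowel (running total: 3)
  'j' at position 6: consonant
Total vowels: 3

3


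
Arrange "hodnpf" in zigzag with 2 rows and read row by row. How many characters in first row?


Zigzag "hodnpf" into 2 rows:
Placing characters:
  'h' => row 0
  'o' => row 1
  'd' => row 0
  'n' => row 1
  'p' => row 0
  'f' => row 1
Rows:
  Row 0: "hdp"
  Row 1: "onf"
First row length: 3

3


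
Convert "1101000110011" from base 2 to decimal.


Input: "1101000110011" in base 2
Positional expansion:
  Digit '1' (value 1) x 2^12 = 4096
  Digit '1' (value 1) x 2^11 = 2048
  Digit '0' (value 0) x 2^10 = 0
  Digit '1' (value 1) x 2^9 = 512
  Digit '0' (value 0) x 2^8 = 0
  Digit '0' (value 0) x 2^7 = 0
  Digit '0' (value 0) x 2^6 = 0
  Digit '1' (value 1) x 2^5 = 32
  Digit '1' (value 1) x 2^4 = 16
  Digit '0' (value 0) x 2^3 = 0
  Digit '0' (value 0) x 2^2 = 0
  Digit '1' (value 1) x 2^1 = 2
  Digit '1' (value 1) x 2^0 = 1
Sum = 6707

6707


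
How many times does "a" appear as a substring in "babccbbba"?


Searching for "a" in "babccbbba"
Scanning each position:
  Position 0: "b" => no
  Position 1: "a" => MATCH
  Position 2: "b" => no
  Position 3: "c" => no
  Position 4: "c" => no
  Position 5: "b" => no
  Position 6: "b" => no
  Position 7: "b" => no
  Position 8: "a" => MATCH
Total occurrences: 2

2


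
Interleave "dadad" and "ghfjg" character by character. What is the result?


Interleaving "dadad" and "ghfjg":
  Position 0: 'd' from first, 'g' from second => "dg"
  Position 1: 'a' from first, 'h' from second => "ah"
  Position 2: 'd' from first, 'f' from second => "df"
  Position 3: 'a' from first, 'j' from second => "aj"
  Position 4: 'd' from first, 'g' from second => "dg"
Result: dgahdfajdg

dgahdfajdg


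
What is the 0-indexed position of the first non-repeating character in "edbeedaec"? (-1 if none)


Input: edbeedaec
Character frequencies:
  'a': 1
  'b': 1
  'c': 1
  'd': 2
  'e': 4
Scanning left to right for freq == 1:
  Position 0 ('e'): freq=4, skip
  Position 1 ('d'): freq=2, skip
  Position 2 ('b'): unique! => answer = 2

2


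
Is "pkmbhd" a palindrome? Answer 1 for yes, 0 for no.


Input: pkmbhd
Reversed: dhbmkp
  Compare pos 0 ('p') with pos 5 ('d'): MISMATCH
  Compare pos 1 ('k') with pos 4 ('h'): MISMATCH
  Compare pos 2 ('m') with pos 3 ('b'): MISMATCH
Result: not a palindrome

0


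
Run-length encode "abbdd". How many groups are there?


Input: abbdd
Scanning for consecutive runs:
  Group 1: 'a' x 1 (positions 0-0)
  Group 2: 'b' x 2 (positions 1-2)
  Group 3: 'd' x 2 (positions 3-4)
Total groups: 3

3


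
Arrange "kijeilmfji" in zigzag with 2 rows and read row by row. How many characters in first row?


Zigzag "kijeilmfji" into 2 rows:
Placing characters:
  'k' => row 0
  'i' => row 1
  'j' => row 0
  'e' => row 1
  'i' => row 0
  'l' => row 1
  'm' => row 0
  'f' => row 1
  'j' => row 0
  'i' => row 1
Rows:
  Row 0: "kjimj"
  Row 1: "ielfi"
First row length: 5

5


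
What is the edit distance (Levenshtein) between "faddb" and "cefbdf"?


Computing edit distance: "faddb" -> "cefbdf"
DP table:
           c    e    f    b    d    f
      0    1    2    3    4    5    6
  f   1    1    2    2    3    4    5
  a   2    2    2    3    3    4    5
  d   3    3    3    3    4    3    4
  d   4    4    4    4    4    4    4
  b   5    5    5    5    4    5    5
Edit distance = dp[5][6] = 5

5


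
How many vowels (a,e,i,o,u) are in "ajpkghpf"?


Input: ajpkghpf
Checking each character:
  'a' at position 0: vowel (running total: 1)
  'j' at position 1: consonant
  'p' at position 2: consonant
  'k' at position 3: consonant
  'g' at position 4: consonant
  'h' at position 5: consonant
  'p' at position 6: consonant
  'f' at position 7: consonant
Total vowels: 1

1


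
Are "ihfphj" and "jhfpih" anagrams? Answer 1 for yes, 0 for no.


Strings: "ihfphj", "jhfpih"
Sorted first:  fhhijp
Sorted second: fhhijp
Sorted forms match => anagrams

1


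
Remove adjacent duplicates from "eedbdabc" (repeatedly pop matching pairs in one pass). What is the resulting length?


Input: eedbdabc
Stack-based adjacent duplicate removal:
  Read 'e': push. Stack: e
  Read 'e': matches stack top 'e' => pop. Stack: (empty)
  Read 'd': push. Stack: d
  Read 'b': push. Stack: db
  Read 'd': push. Stack: dbd
  Read 'a': push. Stack: dbda
  Read 'b': push. Stack: dbdab
  Read 'c': push. Stack: dbdabc
Final stack: "dbdabc" (length 6)

6


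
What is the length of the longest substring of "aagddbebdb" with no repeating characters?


Input: "aagddbebdb"
Sliding window (track last position of each char):
  Position 0 ('a'): window [0,0] length 1 -- new best
  Position 1 ('a'): repeat (last at 0), move window start to 1
  Position 1 ('a'): window [1,1] length 1
  Position 2 ('g'): window [1,2] length 2 -- new best
  Position 3 ('d'): window [1,3] length 3 -- new best
  Position 4 ('d'): repeat (last at 3), move window start to 4
  Position 4 ('d'): window [4,4] length 1
  Position 5 ('b'): window [4,5] length 2
  Position 6 ('e'): window [4,6] length 3
  Position 7 ('b'): repeat (last at 5), move window start to 6
  Position 7 ('b'): window [6,7] length 2
  Position 8 ('d'): window [6,8] length 3
  Position 9 ('b'): repeat (last at 7), move window start to 8
  Position 9 ('b'): window [8,9] length 2
Longest substring with no repeats: "agd" with length 3

3


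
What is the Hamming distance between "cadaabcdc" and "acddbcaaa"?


Comparing "cadaabcdc" and "acddbcaaa" position by position:
  Position 0: 'c' vs 'a' => differ
  Position 1: 'a' vs 'c' => differ
  Position 2: 'd' vs 'd' => same
  Position 3: 'a' vs 'd' => differ
  Position 4: 'a' vs 'b' => differ
  Position 5: 'b' vs 'c' => differ
  Position 6: 'c' vs 'a' => differ
  Position 7: 'd' vs 'a' => differ
  Position 8: 'c' vs 'a' => differ
Total differences (Hamming distance): 8

8


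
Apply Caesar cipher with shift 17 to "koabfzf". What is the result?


Caesar cipher: shift "koabfzf" by 17
  'k' (pos 10) + 17 = pos 1 = 'b'
  'o' (pos 14) + 17 = pos 5 = 'f'
  'a' (pos 0) + 17 = pos 17 = 'r'
  'b' (pos 1) + 17 = pos 18 = 's'
  'f' (pos 5) + 17 = pos 22 = 'w'
  'z' (pos 25) + 17 = pos 16 = 'q'
  'f' (pos 5) + 17 = pos 22 = 'w'
Result: bfrswqw

bfrswqw


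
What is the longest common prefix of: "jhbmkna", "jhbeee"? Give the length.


Words: jhbmkna, jhbeee
  Position 0: all 'j' => match
  Position 1: all 'h' => match
  Position 2: all 'b' => match
  Position 3: ('m', 'e') => mismatch, stop
LCP = "jhb" (length 3)

3


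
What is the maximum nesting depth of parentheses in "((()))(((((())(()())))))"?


Input: "((()))(((((())(()())))))"
Tracking depth:
  Position 0 '(': depth becomes 1
  Position 1 '(': depth becomes 2
  Position 2 '(': depth becomes 3
  Position 3 ')': depth becomes 2
  Position 4 ')': depth becomes 1
  Position 5 ')': depth becomes 0
  Position 6 '(': depth becomes 1
  Position 7 '(': depth becomes 2
  Position 8 '(': depth becomes 3
  Position 9 '(': depth becomes 4
  Position 10 '(': depth becomes 5
  Position 11 '(': depth becomes 6
  Position 12 ')': depth becomes 5
  Position 13 ')': depth becomes 4
  Position 14 '(': depth becomes 5
  Position 15 '(': depth becomes 6
  Position 16 ')': depth becomes 5
  Position 17 '(': depth becomes 6
  Position 18 ')': depth becomes 5
  Position 19 ')': depth becomes 4
  Position 20 ')': depth becomes 3
  Position 21 ')': depth becomes 2
  Position 22 ')': depth becomes 1
  Position 23 ')': depth becomes 0
Maximum depth reached: 6

6


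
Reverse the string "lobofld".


Input: lobofld
Reading characters right to left:
  Position 6: 'd'
  Position 5: 'l'
  Position 4: 'f'
  Position 3: 'o'
  Position 2: 'b'
  Position 1: 'o'
  Position 0: 'l'
Reversed: dlfobol

dlfobol


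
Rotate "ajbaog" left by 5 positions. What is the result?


Input: "ajbaog", rotate left by 5
First 5 characters: "ajbao"
Remaining characters: "g"
Concatenate remaining + first: "g" + "ajbao" = "gajbao"

gajbao


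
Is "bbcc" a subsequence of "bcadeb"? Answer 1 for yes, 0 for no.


Check if "bbcc" is a subsequence of "bcadeb"
Greedy scan:
  Position 0 ('b'): matches sub[0] = 'b'
  Position 1 ('c'): no match needed
  Position 2 ('a'): no match needed
  Position 3 ('d'): no match needed
  Position 4 ('e'): no match needed
  Position 5 ('b'): matches sub[1] = 'b'
Only matched 2/4 characters => not a subsequence

0


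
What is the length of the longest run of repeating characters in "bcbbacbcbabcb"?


Input: "bcbbacbcbabcb"
Scanning for longest run:
  Position 1 ('c'): new char, reset run to 1
  Position 2 ('b'): new char, reset run to 1
  Position 3 ('b'): continues run of 'b', length=2
  Position 4 ('a'): new char, reset run to 1
  Position 5 ('c'): new char, reset run to 1
  Position 6 ('b'): new char, reset run to 1
  Position 7 ('c'): new char, reset run to 1
  Position 8 ('b'): new char, reset run to 1
  Position 9 ('a'): new char, reset run to 1
  Position 10 ('b'): new char, reset run to 1
  Position 11 ('c'): new char, reset run to 1
  Position 12 ('b'): new char, reset run to 1
Longest run: 'b' with length 2

2


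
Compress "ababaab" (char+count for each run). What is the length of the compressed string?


Input: ababaab
Runs:
  'a' x 1 => "a1"
  'b' x 1 => "b1"
  'a' x 1 => "a1"
  'b' x 1 => "b1"
  'a' x 2 => "a2"
  'b' x 1 => "b1"
Compressed: "a1b1a1b1a2b1"
Compressed length: 12

12


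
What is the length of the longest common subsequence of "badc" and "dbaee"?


LCS of "badc" and "dbaee"
DP table:
           d    b    a    e    e
      0    0    0    0    0    0
  b   0    0    1    1    1    1
  a   0    0    1    2    2    2
  d   0    1    1    2    2    2
  c   0    1    1    2    2    2
LCS length = dp[4][5] = 2

2


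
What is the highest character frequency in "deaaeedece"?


Input: deaaeedece
Character counts:
  'a': 2
  'c': 1
  'd': 2
  'e': 5
Maximum frequency: 5

5


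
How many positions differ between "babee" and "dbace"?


Comparing "babee" and "dbace" position by position:
  Position 0: 'b' vs 'd' => DIFFER
  Position 1: 'a' vs 'b' => DIFFER
  Position 2: 'b' vs 'a' => DIFFER
  Position 3: 'e' vs 'c' => DIFFER
  Position 4: 'e' vs 'e' => same
Positions that differ: 4

4


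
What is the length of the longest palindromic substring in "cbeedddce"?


Input: "cbeedddce"
Checking substrings for palindromes:
  [4:7] "ddd" (len 3) => palindrome
  [2:4] "ee" (len 2) => palindrome
  [4:6] "dd" (len 2) => palindrome
  [5:7] "dd" (len 2) => palindrome
Longest palindromic substring: "ddd" with length 3

3


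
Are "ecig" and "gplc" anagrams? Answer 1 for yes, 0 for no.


Strings: "ecig", "gplc"
Sorted first:  cegi
Sorted second: cglp
Differ at position 1: 'e' vs 'g' => not anagrams

0


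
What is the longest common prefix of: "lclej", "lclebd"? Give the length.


Words: lclej, lclebd
  Position 0: all 'l' => match
  Position 1: all 'c' => match
  Position 2: all 'l' => match
  Position 3: all 'e' => match
  Position 4: ('j', 'b') => mismatch, stop
LCP = "lcle" (length 4)

4


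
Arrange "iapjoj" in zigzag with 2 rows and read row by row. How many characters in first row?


Zigzag "iapjoj" into 2 rows:
Placing characters:
  'i' => row 0
  'a' => row 1
  'p' => row 0
  'j' => row 1
  'o' => row 0
  'j' => row 1
Rows:
  Row 0: "ipo"
  Row 1: "ajj"
First row length: 3

3


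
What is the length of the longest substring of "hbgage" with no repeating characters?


Input: "hbgage"
Sliding window (track last position of each char):
  Position 0 ('h'): window [0,0] length 1 -- new best
  Position 1 ('b'): window [0,1] length 2 -- new best
  Position 2 ('g'): window [0,2] length 3 -- new best
  Position 3 ('a'): window [0,3] length 4 -- new best
  Position 4 ('g'): repeat (last at 2), move window start to 3
  Position 4 ('g'): window [3,4] length 2
  Position 5 ('e'): window [3,5] length 3
Longest substring with no repeats: "hbga" with length 4

4


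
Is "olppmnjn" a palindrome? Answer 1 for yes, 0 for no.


Input: olppmnjn
Reversed: njnmpplo
  Compare pos 0 ('o') with pos 7 ('n'): MISMATCH
  Compare pos 1 ('l') with pos 6 ('j'): MISMATCH
  Compare pos 2 ('p') with pos 5 ('n'): MISMATCH
  Compare pos 3 ('p') with pos 4 ('m'): MISMATCH
Result: not a palindrome

0


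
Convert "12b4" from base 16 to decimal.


Input: "12b4" in base 16
Positional expansion:
  Digit '1' (value 1) x 16^3 = 4096
  Digit '2' (value 2) x 16^2 = 512
  Digit 'b' (value 11) x 16^1 = 176
  Digit '4' (value 4) x 16^0 = 4
Sum = 4788

4788


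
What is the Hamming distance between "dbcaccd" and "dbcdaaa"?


Comparing "dbcaccd" and "dbcdaaa" position by position:
  Position 0: 'd' vs 'd' => same
  Position 1: 'b' vs 'b' => same
  Position 2: 'c' vs 'c' => same
  Position 3: 'a' vs 'd' => differ
  Position 4: 'c' vs 'a' => differ
  Position 5: 'c' vs 'a' => differ
  Position 6: 'd' vs 'a' => differ
Total differences (Hamming distance): 4

4


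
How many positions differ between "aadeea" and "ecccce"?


Comparing "aadeea" and "ecccce" position by position:
  Position 0: 'a' vs 'e' => DIFFER
  Position 1: 'a' vs 'c' => DIFFER
  Position 2: 'd' vs 'c' => DIFFER
  Position 3: 'e' vs 'c' => DIFFER
  Position 4: 'e' vs 'c' => DIFFER
  Position 5: 'a' vs 'e' => DIFFER
Positions that differ: 6

6


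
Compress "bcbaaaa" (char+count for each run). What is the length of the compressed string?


Input: bcbaaaa
Runs:
  'b' x 1 => "b1"
  'c' x 1 => "c1"
  'b' x 1 => "b1"
  'a' x 4 => "a4"
Compressed: "b1c1b1a4"
Compressed length: 8

8


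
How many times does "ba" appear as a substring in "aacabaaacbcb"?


Searching for "ba" in "aacabaaacbcb"
Scanning each position:
  Position 0: "aa" => no
  Position 1: "ac" => no
  Position 2: "ca" => no
  Position 3: "ab" => no
  Position 4: "ba" => MATCH
  Position 5: "aa" => no
  Position 6: "aa" => no
  Position 7: "ac" => no
  Position 8: "cb" => no
  Position 9: "bc" => no
  Position 10: "cb" => no
Total occurrences: 1

1


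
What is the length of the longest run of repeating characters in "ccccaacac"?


Input: "ccccaacac"
Scanning for longest run:
  Position 1 ('c'): continues run of 'c', length=2
  Position 2 ('c'): continues run of 'c', length=3
  Position 3 ('c'): continues run of 'c', length=4
  Position 4 ('a'): new char, reset run to 1
  Position 5 ('a'): continues run of 'a', length=2
  Position 6 ('c'): new char, reset run to 1
  Position 7 ('a'): new char, reset run to 1
  Position 8 ('c'): new char, reset run to 1
Longest run: 'c' with length 4

4


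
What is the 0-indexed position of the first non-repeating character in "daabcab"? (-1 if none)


Input: daabcab
Character frequencies:
  'a': 3
  'b': 2
  'c': 1
  'd': 1
Scanning left to right for freq == 1:
  Position 0 ('d'): unique! => answer = 0

0


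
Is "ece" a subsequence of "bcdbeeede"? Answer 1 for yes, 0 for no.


Check if "ece" is a subsequence of "bcdbeeede"
Greedy scan:
  Position 0 ('b'): no match needed
  Position 1 ('c'): no match needed
  Position 2 ('d'): no match needed
  Position 3 ('b'): no match needed
  Position 4 ('e'): matches sub[0] = 'e'
  Position 5 ('e'): no match needed
  Position 6 ('e'): no match needed
  Position 7 ('d'): no match needed
  Position 8 ('e'): no match needed
Only matched 1/3 characters => not a subsequence

0


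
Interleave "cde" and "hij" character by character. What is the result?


Interleaving "cde" and "hij":
  Position 0: 'c' from first, 'h' from second => "ch"
  Position 1: 'd' from first, 'i' from second => "di"
  Position 2: 'e' from first, 'j' from second => "ej"
Result: chdiej

chdiej


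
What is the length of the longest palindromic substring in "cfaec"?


Input: "cfaec"
Checking substrings for palindromes:
  No multi-char palindromic substrings found
Longest palindromic substring: "c" with length 1

1


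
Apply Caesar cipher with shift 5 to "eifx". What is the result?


Caesar cipher: shift "eifx" by 5
  'e' (pos 4) + 5 = pos 9 = 'j'
  'i' (pos 8) + 5 = pos 13 = 'n'
  'f' (pos 5) + 5 = pos 10 = 'k'
  'x' (pos 23) + 5 = pos 2 = 'c'
Result: jnkc

jnkc


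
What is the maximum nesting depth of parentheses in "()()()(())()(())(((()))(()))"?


Input: "()()()(())()(())(((()))(()))"
Tracking depth:
  Position 0 '(': depth becomes 1
  Position 1 ')': depth becomes 0
  Position 2 '(': depth becomes 1
  Position 3 ')': depth becomes 0
  Position 4 '(': depth becomes 1
  Position 5 ')': depth becomes 0
  Position 6 '(': depth becomes 1
  Position 7 '(': depth becomes 2
  Position 8 ')': depth becomes 1
  Position 9 ')': depth becomes 0
  Position 10 '(': depth becomes 1
  Position 11 ')': depth becomes 0
  Position 12 '(': depth becomes 1
  Position 13 '(': depth becomes 2
  Position 14 ')': depth becomes 1
  Position 15 ')': depth becomes 0
  Position 16 '(': depth becomes 1
  Position 17 '(': depth becomes 2
  Position 18 '(': depth becomes 3
  Position 19 '(': depth becomes 4
  Position 20 ')': depth becomes 3
  Position 21 ')': depth becomes 2
  Position 22 ')': depth becomes 1
  Position 23 '(': depth becomes 2
  Position 24 '(': depth becomes 3
  Position 25 ')': depth becomes 2
  Position 26 ')': depth becomes 1
  Position 27 ')': depth becomes 0
Maximum depth reached: 4

4


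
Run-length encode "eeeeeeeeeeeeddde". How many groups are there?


Input: eeeeeeeeeeeeddde
Scanning for consecutive runs:
  Group 1: 'e' x 12 (positions 0-11)
  Group 2: 'd' x 3 (positions 12-14)
  Group 3: 'e' x 1 (positions 15-15)
Total groups: 3

3


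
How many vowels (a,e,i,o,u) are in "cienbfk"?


Input: cienbfk
Checking each character:
  'c' at position 0: consonant
  'i' at position 1: vowel (running total: 1)
  'e' at position 2: vowel (running total: 2)
  'n' at position 3: consonant
  'b' at position 4: consonant
  'f' at position 5: consonant
  'k' at position 6: consonant
Total vowels: 2

2


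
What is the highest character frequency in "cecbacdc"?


Input: cecbacdc
Character counts:
  'a': 1
  'b': 1
  'c': 4
  'd': 1
  'e': 1
Maximum frequency: 4

4


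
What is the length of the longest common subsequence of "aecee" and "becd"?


LCS of "aecee" and "becd"
DP table:
           b    e    c    d
      0    0    0    0    0
  a   0    0    0    0    0
  e   0    0    1    1    1
  c   0    0    1    2    2
  e   0    0    1    2    2
  e   0    0    1    2    2
LCS length = dp[5][4] = 2

2


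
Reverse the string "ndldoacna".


Input: ndldoacna
Reading characters right to left:
  Position 8: 'a'
  Position 7: 'n'
  Position 6: 'c'
  Position 5: 'a'
  Position 4: 'o'
  Position 3: 'd'
  Position 2: 'l'
  Position 1: 'd'
  Position 0: 'n'
Reversed: ancaodldn

ancaodldn


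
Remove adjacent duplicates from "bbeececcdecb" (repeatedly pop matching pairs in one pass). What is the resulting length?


Input: bbeececcdecb
Stack-based adjacent duplicate removal:
  Read 'b': push. Stack: b
  Read 'b': matches stack top 'b' => pop. Stack: (empty)
  Read 'e': push. Stack: e
  Read 'e': matches stack top 'e' => pop. Stack: (empty)
  Read 'c': push. Stack: c
  Read 'e': push. Stack: ce
  Read 'c': push. Stack: cec
  Read 'c': matches stack top 'c' => pop. Stack: ce
  Read 'd': push. Stack: ced
  Read 'e': push. Stack: cede
  Read 'c': push. Stack: cedec
  Read 'b': push. Stack: cedecb
Final stack: "cedecb" (length 6)

6


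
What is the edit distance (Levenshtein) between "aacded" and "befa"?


Computing edit distance: "aacded" -> "befa"
DP table:
           b    e    f    a
      0    1    2    3    4
  a   1    1    2    3    3
  a   2    2    2    3    3
  c   3    3    3    3    4
  d   4    4    4    4    4
  e   5    5    4    5    5
  d   6    6    5    5    6
Edit distance = dp[6][4] = 6

6


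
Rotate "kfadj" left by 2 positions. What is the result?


Input: "kfadj", rotate left by 2
First 2 characters: "kf"
Remaining characters: "adj"
Concatenate remaining + first: "adj" + "kf" = "adjkf"

adjkf


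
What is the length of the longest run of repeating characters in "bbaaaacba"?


Input: "bbaaaacba"
Scanning for longest run:
  Position 1 ('b'): continues run of 'b', length=2
  Position 2 ('a'): new char, reset run to 1
  Position 3 ('a'): continues run of 'a', length=2
  Position 4 ('a'): continues run of 'a', length=3
  Position 5 ('a'): continues run of 'a', length=4
  Position 6 ('c'): new char, reset run to 1
  Position 7 ('b'): new char, reset run to 1
  Position 8 ('a'): new char, reset run to 1
Longest run: 'a' with length 4

4


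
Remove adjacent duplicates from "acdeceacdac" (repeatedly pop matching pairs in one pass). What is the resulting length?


Input: acdeceacdac
Stack-based adjacent duplicate removal:
  Read 'a': push. Stack: a
  Read 'c': push. Stack: ac
  Read 'd': push. Stack: acd
  Read 'e': push. Stack: acde
  Read 'c': push. Stack: acdec
  Read 'e': push. Stack: acdece
  Read 'a': push. Stack: acdecea
  Read 'c': push. Stack: acdeceac
  Read 'd': push. Stack: acdeceacd
  Read 'a': push. Stack: acdeceacda
  Read 'c': push. Stack: acdeceacdac
Final stack: "acdeceacdac" (length 11)

11


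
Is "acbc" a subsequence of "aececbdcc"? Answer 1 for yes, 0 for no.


Check if "acbc" is a subsequence of "aececbdcc"
Greedy scan:
  Position 0 ('a'): matches sub[0] = 'a'
  Position 1 ('e'): no match needed
  Position 2 ('c'): matches sub[1] = 'c'
  Position 3 ('e'): no match needed
  Position 4 ('c'): no match needed
  Position 5 ('b'): matches sub[2] = 'b'
  Position 6 ('d'): no match needed
  Position 7 ('c'): matches sub[3] = 'c'
  Position 8 ('c'): no match needed
All 4 characters matched => is a subsequence

1


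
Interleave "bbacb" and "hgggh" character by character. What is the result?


Interleaving "bbacb" and "hgggh":
  Position 0: 'b' from first, 'h' from second => "bh"
  Position 1: 'b' from first, 'g' from second => "bg"
  Position 2: 'a' from first, 'g' from second => "ag"
  Position 3: 'c' from first, 'g' from second => "cg"
  Position 4: 'b' from first, 'h' from second => "bh"
Result: bhbgagcgbh

bhbgagcgbh


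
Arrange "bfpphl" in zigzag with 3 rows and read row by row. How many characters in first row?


Zigzag "bfpphl" into 3 rows:
Placing characters:
  'b' => row 0
  'f' => row 1
  'p' => row 2
  'p' => row 1
  'h' => row 0
  'l' => row 1
Rows:
  Row 0: "bh"
  Row 1: "fpl"
  Row 2: "p"
First row length: 2

2


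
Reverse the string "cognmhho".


Input: cognmhho
Reading characters right to left:
  Position 7: 'o'
  Position 6: 'h'
  Position 5: 'h'
  Position 4: 'm'
  Position 3: 'n'
  Position 2: 'g'
  Position 1: 'o'
  Position 0: 'c'
Reversed: ohhmngoc

ohhmngoc


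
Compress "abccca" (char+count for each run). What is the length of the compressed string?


Input: abccca
Runs:
  'a' x 1 => "a1"
  'b' x 1 => "b1"
  'c' x 3 => "c3"
  'a' x 1 => "a1"
Compressed: "a1b1c3a1"
Compressed length: 8

8


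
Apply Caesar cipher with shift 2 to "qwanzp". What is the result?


Caesar cipher: shift "qwanzp" by 2
  'q' (pos 16) + 2 = pos 18 = 's'
  'w' (pos 22) + 2 = pos 24 = 'y'
  'a' (pos 0) + 2 = pos 2 = 'c'
  'n' (pos 13) + 2 = pos 15 = 'p'
  'z' (pos 25) + 2 = pos 1 = 'b'
  'p' (pos 15) + 2 = pos 17 = 'r'
Result: sycpbr

sycpbr


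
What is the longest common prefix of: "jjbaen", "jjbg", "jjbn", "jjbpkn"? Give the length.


Words: jjbaen, jjbg, jjbn, jjbpkn
  Position 0: all 'j' => match
  Position 1: all 'j' => match
  Position 2: all 'b' => match
  Position 3: ('a', 'g', 'n', 'p') => mismatch, stop
LCP = "jjb" (length 3)

3


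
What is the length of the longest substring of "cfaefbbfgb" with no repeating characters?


Input: "cfaefbbfgb"
Sliding window (track last position of each char):
  Position 0 ('c'): window [0,0] length 1 -- new best
  Position 1 ('f'): window [0,1] length 2 -- new best
  Position 2 ('a'): window [0,2] length 3 -- new best
  Position 3 ('e'): window [0,3] length 4 -- new best
  Position 4 ('f'): repeat (last at 1), move window start to 2
  Position 4 ('f'): window [2,4] length 3
  Position 5 ('b'): window [2,5] length 4
  Position 6 ('b'): repeat (last at 5), move window start to 6
  Position 6 ('b'): window [6,6] length 1
  Position 7 ('f'): window [6,7] length 2
  Position 8 ('g'): window [6,8] length 3
  Position 9 ('b'): repeat (last at 6), move window start to 7
  Position 9 ('b'): window [7,9] length 3
Longest substring with no repeats: "cfae" with length 4

4


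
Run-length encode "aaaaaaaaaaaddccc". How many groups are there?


Input: aaaaaaaaaaaddccc
Scanning for consecutive runs:
  Group 1: 'a' x 11 (positions 0-10)
  Group 2: 'd' x 2 (positions 11-12)
  Group 3: 'c' x 3 (positions 13-15)
Total groups: 3

3


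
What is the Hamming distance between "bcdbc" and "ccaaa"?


Comparing "bcdbc" and "ccaaa" position by position:
  Position 0: 'b' vs 'c' => differ
  Position 1: 'c' vs 'c' => same
  Position 2: 'd' vs 'a' => differ
  Position 3: 'b' vs 'a' => differ
  Position 4: 'c' vs 'a' => differ
Total differences (Hamming distance): 4

4


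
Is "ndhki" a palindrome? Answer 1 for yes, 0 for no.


Input: ndhki
Reversed: ikhdn
  Compare pos 0 ('n') with pos 4 ('i'): MISMATCH
  Compare pos 1 ('d') with pos 3 ('k'): MISMATCH
Result: not a palindrome

0


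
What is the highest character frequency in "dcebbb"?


Input: dcebbb
Character counts:
  'b': 3
  'c': 1
  'd': 1
  'e': 1
Maximum frequency: 3

3


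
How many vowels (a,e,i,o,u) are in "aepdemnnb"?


Input: aepdemnnb
Checking each character:
  'a' at position 0: vowel (running total: 1)
  'e' at position 1: vowel (running total: 2)
  'p' at position 2: consonant
  'd' at position 3: consonant
  'e' at position 4: vowel (running total: 3)
  'm' at position 5: consonant
  'n' at position 6: consonant
  'n' at position 7: consonant
  'b' at position 8: consonant
Total vowels: 3

3


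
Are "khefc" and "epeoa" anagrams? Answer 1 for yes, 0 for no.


Strings: "khefc", "epeoa"
Sorted first:  cefhk
Sorted second: aeeop
Differ at position 0: 'c' vs 'a' => not anagrams

0


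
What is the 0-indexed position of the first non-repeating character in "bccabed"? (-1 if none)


Input: bccabed
Character frequencies:
  'a': 1
  'b': 2
  'c': 2
  'd': 1
  'e': 1
Scanning left to right for freq == 1:
  Position 0 ('b'): freq=2, skip
  Position 1 ('c'): freq=2, skip
  Position 2 ('c'): freq=2, skip
  Position 3 ('a'): unique! => answer = 3

3


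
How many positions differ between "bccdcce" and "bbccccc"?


Comparing "bccdcce" and "bbccccc" position by position:
  Position 0: 'b' vs 'b' => same
  Position 1: 'c' vs 'b' => DIFFER
  Position 2: 'c' vs 'c' => same
  Position 3: 'd' vs 'c' => DIFFER
  Position 4: 'c' vs 'c' => same
  Position 5: 'c' vs 'c' => same
  Position 6: 'e' vs 'c' => DIFFER
Positions that differ: 3

3


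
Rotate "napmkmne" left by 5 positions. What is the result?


Input: "napmkmne", rotate left by 5
First 5 characters: "napmk"
Remaining characters: "mne"
Concatenate remaining + first: "mne" + "napmk" = "mnenapmk"

mnenapmk


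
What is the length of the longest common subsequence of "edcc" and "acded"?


LCS of "edcc" and "acded"
DP table:
           a    c    d    e    d
      0    0    0    0    0    0
  e   0    0    0    0    1    1
  d   0    0    0    1    1    2
  c   0    0    1    1    1    2
  c   0    0    1    1    1    2
LCS length = dp[4][5] = 2

2


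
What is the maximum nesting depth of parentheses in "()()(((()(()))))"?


Input: "()()(((()(()))))"
Tracking depth:
  Position 0 '(': depth becomes 1
  Position 1 ')': depth becomes 0
  Position 2 '(': depth becomes 1
  Position 3 ')': depth becomes 0
  Position 4 '(': depth becomes 1
  Position 5 '(': depth becomes 2
  Position 6 '(': depth becomes 3
  Position 7 '(': depth becomes 4
  Position 8 ')': depth becomes 3
  Position 9 '(': depth becomes 4
  Position 10 '(': depth becomes 5
  Position 11 ')': depth becomes 4
  Position 12 ')': depth becomes 3
  Position 13 ')': depth becomes 2
  Position 14 ')': depth becomes 1
  Position 15 ')': depth becomes 0
Maximum depth reached: 5

5


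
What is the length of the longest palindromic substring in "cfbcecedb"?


Input: "cfbcecedb"
Checking substrings for palindromes:
  [3:6] "cec" (len 3) => palindrome
  [4:7] "ece" (len 3) => palindrome
Longest palindromic substring: "cec" with length 3

3


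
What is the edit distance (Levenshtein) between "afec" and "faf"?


Computing edit distance: "afec" -> "faf"
DP table:
           f    a    f
      0    1    2    3
  a   1    1    1    2
  f   2    1    2    1
  e   3    2    2    2
  c   4    3    3    3
Edit distance = dp[4][3] = 3

3


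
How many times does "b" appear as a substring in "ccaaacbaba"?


Searching for "b" in "ccaaacbaba"
Scanning each position:
  Position 0: "c" => no
  Position 1: "c" => no
  Position 2: "a" => no
  Position 3: "a" => no
  Position 4: "a" => no
  Position 5: "c" => no
  Position 6: "b" => MATCH
  Position 7: "a" => no
  Position 8: "b" => MATCH
  Position 9: "a" => no
Total occurrences: 2

2


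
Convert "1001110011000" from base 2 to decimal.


Input: "1001110011000" in base 2
Positional expansion:
  Digit '1' (value 1) x 2^12 = 4096
  Digit '0' (value 0) x 2^11 = 0
  Digit '0' (value 0) x 2^10 = 0
  Digit '1' (value 1) x 2^9 = 512
  Digit '1' (value 1) x 2^8 = 256
  Digit '1' (value 1) x 2^7 = 128
  Digit '0' (value 0) x 2^6 = 0
  Digit '0' (value 0) x 2^5 = 0
  Digit '1' (value 1) x 2^4 = 16
  Digit '1' (value 1) x 2^3 = 8
  Digit '0' (value 0) x 2^2 = 0
  Digit '0' (value 0) x 2^1 = 0
  Digit '0' (value 0) x 2^0 = 0
Sum = 5016

5016


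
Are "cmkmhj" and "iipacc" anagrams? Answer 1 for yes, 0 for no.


Strings: "cmkmhj", "iipacc"
Sorted first:  chjkmm
Sorted second: acciip
Differ at position 0: 'c' vs 'a' => not anagrams

0


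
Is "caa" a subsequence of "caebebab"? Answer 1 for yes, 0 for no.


Check if "caa" is a subsequence of "caebebab"
Greedy scan:
  Position 0 ('c'): matches sub[0] = 'c'
  Position 1 ('a'): matches sub[1] = 'a'
  Position 2 ('e'): no match needed
  Position 3 ('b'): no match needed
  Position 4 ('e'): no match needed
  Position 5 ('b'): no match needed
  Position 6 ('a'): matches sub[2] = 'a'
  Position 7 ('b'): no match needed
All 3 characters matched => is a subsequence

1


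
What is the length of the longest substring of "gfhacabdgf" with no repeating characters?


Input: "gfhacabdgf"
Sliding window (track last position of each char):
  Position 0 ('g'): window [0,0] length 1 -- new best
  Position 1 ('f'): window [0,1] length 2 -- new best
  Position 2 ('h'): window [0,2] length 3 -- new best
  Position 3 ('a'): window [0,3] length 4 -- new best
  Position 4 ('c'): window [0,4] length 5 -- new best
  Position 5 ('a'): repeat (last at 3), move window start to 4
  Position 5 ('a'): window [4,5] length 2
  Position 6 ('b'): window [4,6] length 3
  Position 7 ('d'): window [4,7] length 4
  Position 8 ('g'): window [4,8] length 5
  Position 9 ('f'): window [4,9] length 6 -- new best
Longest substring with no repeats: "cabdgf" with length 6

6


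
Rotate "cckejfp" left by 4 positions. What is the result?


Input: "cckejfp", rotate left by 4
First 4 characters: "ccke"
Remaining characters: "jfp"
Concatenate remaining + first: "jfp" + "ccke" = "jfpccke"

jfpccke


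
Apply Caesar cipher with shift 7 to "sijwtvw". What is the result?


Caesar cipher: shift "sijwtvw" by 7
  's' (pos 18) + 7 = pos 25 = 'z'
  'i' (pos 8) + 7 = pos 15 = 'p'
  'j' (pos 9) + 7 = pos 16 = 'q'
  'w' (pos 22) + 7 = pos 3 = 'd'
  't' (pos 19) + 7 = pos 0 = 'a'
  'v' (pos 21) + 7 = pos 2 = 'c'
  'w' (pos 22) + 7 = pos 3 = 'd'
Result: zpqdacd

zpqdacd


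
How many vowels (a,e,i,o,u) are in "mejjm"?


Input: mejjm
Checking each character:
  'm' at position 0: consonant
  'e' at position 1: vowel (running total: 1)
  'j' at position 2: consonant
  'j' at position 3: consonant
  'm' at position 4: consonant
Total vowels: 1

1


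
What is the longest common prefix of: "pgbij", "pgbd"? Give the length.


Words: pgbij, pgbd
  Position 0: all 'p' => match
  Position 1: all 'g' => match
  Position 2: all 'b' => match
  Position 3: ('i', 'd') => mismatch, stop
LCP = "pgb" (length 3)

3


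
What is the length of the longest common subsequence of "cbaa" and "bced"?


LCS of "cbaa" and "bced"
DP table:
           b    c    e    d
      0    0    0    0    0
  c   0    0    1    1    1
  b   0    1    1    1    1
  a   0    1    1    1    1
  a   0    1    1    1    1
LCS length = dp[4][4] = 1

1


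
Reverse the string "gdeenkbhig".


Input: gdeenkbhig
Reading characters right to left:
  Position 9: 'g'
  Position 8: 'i'
  Position 7: 'h'
  Position 6: 'b'
  Position 5: 'k'
  Position 4: 'n'
  Position 3: 'e'
  Position 2: 'e'
  Position 1: 'd'
  Position 0: 'g'
Reversed: gihbkneedg

gihbkneedg


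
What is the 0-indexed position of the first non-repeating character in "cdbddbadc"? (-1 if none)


Input: cdbddbadc
Character frequencies:
  'a': 1
  'b': 2
  'c': 2
  'd': 4
Scanning left to right for freq == 1:
  Position 0 ('c'): freq=2, skip
  Position 1 ('d'): freq=4, skip
  Position 2 ('b'): freq=2, skip
  Position 3 ('d'): freq=4, skip
  Position 4 ('d'): freq=4, skip
  Position 5 ('b'): freq=2, skip
  Position 6 ('a'): unique! => answer = 6

6
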